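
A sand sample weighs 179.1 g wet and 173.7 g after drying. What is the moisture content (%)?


Formula: MC = (W_wet - W_dry) / W_wet * 100
Water mass = 179.1 - 173.7 = 5.4 g
MC = 5.4 / 179.1 * 100 = 3.0151%

Answer: 3.0151%


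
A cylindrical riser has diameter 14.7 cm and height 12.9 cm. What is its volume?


Formula: V = pi * (D/2)^2 * H  (cylinder volume)
Radius = D/2 = 14.7/2 = 7.35 cm
V = pi * 7.35^2 * 12.9 = 2189.3453 cm^3


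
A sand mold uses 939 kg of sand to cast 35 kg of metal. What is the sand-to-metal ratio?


Formula: Sand-to-Metal Ratio = W_sand / W_metal
Ratio = 939 kg / 35 kg = 26.8286

Answer: 26.8286


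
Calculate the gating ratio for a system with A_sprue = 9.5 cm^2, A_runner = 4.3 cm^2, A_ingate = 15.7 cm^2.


Sprue:Runner:Ingate = 1 : 4.3/9.5 : 15.7/9.5 = 1:0.45:1.65

Final answer: 1:0.45:1.65


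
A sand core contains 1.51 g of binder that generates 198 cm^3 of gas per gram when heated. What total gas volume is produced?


Formula: V_gas = W_binder * gas_evolution_rate
V = 1.51 g * 198 cm^3/g = 298.9800 cm^3

Final answer: 298.9800 cm^3


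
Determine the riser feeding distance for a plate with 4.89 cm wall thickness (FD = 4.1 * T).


Formula: FD = 4.1 * T  (riser feeding-distance rule)
FD = 4.1 * 4.89 cm = 20.0490 cm

20.0490 cm


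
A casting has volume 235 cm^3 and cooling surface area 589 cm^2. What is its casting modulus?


Formula: Casting Modulus M = V / A
M = 235 cm^3 / 589 cm^2 = 0.3990 cm


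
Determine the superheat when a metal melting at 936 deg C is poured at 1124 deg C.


Formula: Superheat = T_pour - T_melt
Superheat = 1124 - 936 = 188 deg C

Answer: 188 deg C


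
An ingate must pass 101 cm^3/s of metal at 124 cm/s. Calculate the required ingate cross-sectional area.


Formula: A_ingate = Q / v  (continuity equation)
A = 101 cm^3/s / 124 cm/s = 0.8145 cm^2


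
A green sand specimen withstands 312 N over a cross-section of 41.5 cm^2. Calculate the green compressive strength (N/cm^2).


Formula: Compressive Strength = Force / Area
Strength = 312 N / 41.5 cm^2 = 7.5181 N/cm^2

Answer: 7.5181 N/cm^2


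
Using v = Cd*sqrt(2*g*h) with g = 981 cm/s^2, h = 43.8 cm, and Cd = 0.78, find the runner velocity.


Formula: v = Cd * sqrt(2 * g * h)  (Torricelli with discharge coefficient)
2*g*h = 2 * 981 * 43.8 = 85935.6 cm^2/s^2
sqrt(85935.6) = 293.14774 cm/s
v = 0.78 * 293.14774 = 228.6552 cm/s

Final answer: 228.6552 cm/s


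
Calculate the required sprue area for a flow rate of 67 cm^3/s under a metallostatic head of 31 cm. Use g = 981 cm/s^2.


Formula: v = sqrt(2*g*h), A = Q/v
Velocity: v = sqrt(2 * 981 * 31) = sqrt(60822) = 246.6212 cm/s
Sprue area: A = Q / v = 67 / 246.6212 = 0.2717 cm^2

Answer: 0.2717 cm^2


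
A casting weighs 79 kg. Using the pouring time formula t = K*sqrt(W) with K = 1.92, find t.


Formula: t = K * sqrt(W)
sqrt(W) = sqrt(79) = 8.88819
t = 1.92 * 8.88819 = 17.0653 s

Final answer: 17.0653 s


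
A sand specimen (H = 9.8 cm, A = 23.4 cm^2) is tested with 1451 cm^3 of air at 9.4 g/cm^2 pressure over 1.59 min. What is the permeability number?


Formula: Permeability Number P = (V * H) / (p * A * t)
Numerator: V * H = 1451 * 9.8 = 14219.8
Denominator: p * A * t = 9.4 * 23.4 * 1.59 = 349.7364
P = 14219.8 / 349.7364 = 40.6586

40.6586


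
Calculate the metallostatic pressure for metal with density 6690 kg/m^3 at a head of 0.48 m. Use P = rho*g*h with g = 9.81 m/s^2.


Formula: P = rho * g * h
rho * g = 6690 * 9.81 = 65628.9 N/m^3
P = 65628.9 * 0.48 = 31501.8720 Pa

Answer: 31501.8720 Pa


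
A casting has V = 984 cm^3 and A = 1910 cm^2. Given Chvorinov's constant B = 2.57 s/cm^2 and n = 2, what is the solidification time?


Formula: t_s = B * (V/A)^n  (Chvorinov's rule, n=2)
Modulus M = V/A = 984/1910 = 0.515183 cm
M^2 = 0.515183^2 = 0.265414 cm^2
t_s = 2.57 * 0.265414 = 0.6821 s

Final answer: 0.6821 s


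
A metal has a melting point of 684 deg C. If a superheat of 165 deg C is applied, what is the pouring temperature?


Formula: T_pour = T_melt + Superheat
T_pour = 684 + 165 = 849 deg C

Final answer: 849 deg C


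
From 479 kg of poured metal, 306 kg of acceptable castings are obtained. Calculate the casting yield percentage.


Formula: Casting Yield = (W_good / W_total) * 100
Yield = (306 kg / 479 kg) * 100 = 63.8831%


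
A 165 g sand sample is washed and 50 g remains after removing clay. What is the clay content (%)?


Formula: Clay% = (W_total - W_washed) / W_total * 100
Clay mass = 165 - 50 = 115 g
Clay% = 115 / 165 * 100 = 69.6970%

Answer: 69.6970%


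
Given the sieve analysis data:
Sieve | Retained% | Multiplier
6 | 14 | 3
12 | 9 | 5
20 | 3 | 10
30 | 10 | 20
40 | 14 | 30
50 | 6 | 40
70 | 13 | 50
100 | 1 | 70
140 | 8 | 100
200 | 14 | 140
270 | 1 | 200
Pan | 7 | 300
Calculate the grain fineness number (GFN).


Formula: GFN = sum(pct * multiplier) / sum(pct)
sum(pct * multiplier) = 6757
sum(pct) = 100
GFN = 6757 / 100 = 67.57

67.57


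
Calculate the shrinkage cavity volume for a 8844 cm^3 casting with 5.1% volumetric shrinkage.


Formula: V_shrink = V_casting * shrinkage_pct / 100
V_shrink = 8844 cm^3 * 5.1 / 100 = 451.0440 cm^3


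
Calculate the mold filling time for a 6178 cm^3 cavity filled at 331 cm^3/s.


Formula: t_fill = V_mold / Q_flow
t = 6178 cm^3 / 331 cm^3/s = 18.6647 s


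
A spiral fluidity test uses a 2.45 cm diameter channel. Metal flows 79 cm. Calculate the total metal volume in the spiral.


Formula: V = pi * (d/2)^2 * L  (cylinder volume)
Radius = 2.45/2 = 1.225 cm
V = pi * 1.225^2 * 79 = 372.4338 cm^3

Answer: 372.4338 cm^3


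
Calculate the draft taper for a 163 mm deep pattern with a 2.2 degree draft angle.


Formula: taper = depth * tan(draft_angle)
tan(2.2 deg) = 0.0384161
taper = 163 mm * 0.0384161 = 6.2618 mm

6.2618 mm


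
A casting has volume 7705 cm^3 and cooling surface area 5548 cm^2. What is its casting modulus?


Formula: Casting Modulus M = V / A
M = 7705 cm^3 / 5548 cm^2 = 1.3888 cm


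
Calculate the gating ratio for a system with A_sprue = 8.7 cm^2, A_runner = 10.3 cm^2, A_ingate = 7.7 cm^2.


Sprue:Runner:Ingate = 1 : 10.3/8.7 : 7.7/8.7 = 1:1.18:0.89

Final answer: 1:1.18:0.89


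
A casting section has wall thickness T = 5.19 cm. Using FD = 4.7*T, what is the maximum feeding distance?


Formula: FD = 4.7 * T  (riser feeding-distance rule)
FD = 4.7 * 5.19 cm = 24.3930 cm

Final answer: 24.3930 cm


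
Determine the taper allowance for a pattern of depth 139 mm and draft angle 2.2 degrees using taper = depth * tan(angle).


Formula: taper = depth * tan(draft_angle)
tan(2.2 deg) = 0.0384161
taper = 139 mm * 0.0384161 = 5.3398 mm

Final answer: 5.3398 mm


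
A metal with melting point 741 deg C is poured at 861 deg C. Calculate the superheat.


Formula: Superheat = T_pour - T_melt
Superheat = 861 - 741 = 120 deg C

120 deg C


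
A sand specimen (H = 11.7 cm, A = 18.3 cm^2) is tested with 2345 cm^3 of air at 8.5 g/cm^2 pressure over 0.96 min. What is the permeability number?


Formula: Permeability Number P = (V * H) / (p * A * t)
Numerator: V * H = 2345 * 11.7 = 27436.5
Denominator: p * A * t = 8.5 * 18.3 * 0.96 = 149.328
P = 27436.5 / 149.328 = 183.7331

183.7331


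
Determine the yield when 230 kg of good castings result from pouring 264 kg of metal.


Formula: Casting Yield = (W_good / W_total) * 100
Yield = (230 kg / 264 kg) * 100 = 87.1212%

Final answer: 87.1212%


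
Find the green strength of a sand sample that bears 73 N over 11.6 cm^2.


Formula: Compressive Strength = Force / Area
Strength = 73 N / 11.6 cm^2 = 6.2931 N/cm^2

Answer: 6.2931 N/cm^2


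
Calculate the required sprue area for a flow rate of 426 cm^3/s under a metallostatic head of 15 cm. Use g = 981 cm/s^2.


Formula: v = sqrt(2*g*h), A = Q/v
Velocity: v = sqrt(2 * 981 * 15) = sqrt(29430) = 171.5517 cm/s
Sprue area: A = Q / v = 426 / 171.5517 = 2.4832 cm^2

2.4832 cm^2


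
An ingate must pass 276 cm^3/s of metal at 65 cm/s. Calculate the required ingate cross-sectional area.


Formula: A_ingate = Q / v  (continuity equation)
A = 276 cm^3/s / 65 cm/s = 4.2462 cm^2

Final answer: 4.2462 cm^2


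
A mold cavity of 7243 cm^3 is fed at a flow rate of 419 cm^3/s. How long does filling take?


Formula: t_fill = V_mold / Q_flow
t = 7243 cm^3 / 419 cm^3/s = 17.2864 s


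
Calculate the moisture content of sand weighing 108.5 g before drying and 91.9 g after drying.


Formula: MC = (W_wet - W_dry) / W_wet * 100
Water mass = 108.5 - 91.9 = 16.6 g
MC = 16.6 / 108.5 * 100 = 15.2995%

Final answer: 15.2995%


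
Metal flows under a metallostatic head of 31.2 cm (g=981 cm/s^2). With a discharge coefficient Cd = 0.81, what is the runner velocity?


Formula: v = Cd * sqrt(2 * g * h)  (Torricelli with discharge coefficient)
2*g*h = 2 * 981 * 31.2 = 61214.4 cm^2/s^2
sqrt(61214.4) = 247.41544 cm/s
v = 0.81 * 247.41544 = 200.4065 cm/s


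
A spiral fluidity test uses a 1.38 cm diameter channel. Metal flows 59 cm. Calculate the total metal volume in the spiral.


Formula: V = pi * (d/2)^2 * L  (cylinder volume)
Radius = 1.38/2 = 0.69 cm
V = pi * 0.69^2 * 59 = 88.2470 cm^3


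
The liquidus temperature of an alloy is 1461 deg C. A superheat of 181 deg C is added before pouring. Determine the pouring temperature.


Formula: T_pour = T_melt + Superheat
T_pour = 1461 + 181 = 1642 deg C

Answer: 1642 deg C


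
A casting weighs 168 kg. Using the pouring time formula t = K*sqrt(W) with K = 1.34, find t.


Formula: t = K * sqrt(W)
sqrt(W) = sqrt(168) = 12.96148
t = 1.34 * 12.96148 = 17.3684 s

Final answer: 17.3684 s


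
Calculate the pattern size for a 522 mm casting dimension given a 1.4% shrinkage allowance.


Formula: L_pattern = L_casting * (1 + shrinkage_rate/100)
Shrinkage factor = 1 + 1.4/100 = 1.014
L_pattern = 522 mm * 1.014 = 529.3080 mm

Answer: 529.3080 mm


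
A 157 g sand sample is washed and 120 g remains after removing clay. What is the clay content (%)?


Formula: Clay% = (W_total - W_washed) / W_total * 100
Clay mass = 157 - 120 = 37 g
Clay% = 37 / 157 * 100 = 23.5669%


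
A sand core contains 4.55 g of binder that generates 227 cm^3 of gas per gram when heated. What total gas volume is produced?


Formula: V_gas = W_binder * gas_evolution_rate
V = 4.55 g * 227 cm^3/g = 1032.8500 cm^3


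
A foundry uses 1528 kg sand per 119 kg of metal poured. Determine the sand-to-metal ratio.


Formula: Sand-to-Metal Ratio = W_sand / W_metal
Ratio = 1528 kg / 119 kg = 12.8403


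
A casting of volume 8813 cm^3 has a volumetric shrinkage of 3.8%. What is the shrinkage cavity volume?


Formula: V_shrink = V_casting * shrinkage_pct / 100
V_shrink = 8813 cm^3 * 3.8 / 100 = 334.8940 cm^3

Answer: 334.8940 cm^3


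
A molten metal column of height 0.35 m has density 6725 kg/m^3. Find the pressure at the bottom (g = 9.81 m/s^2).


Formula: P = rho * g * h
rho * g = 6725 * 9.81 = 65972.25 N/m^3
P = 65972.25 * 0.35 = 23090.2875 Pa


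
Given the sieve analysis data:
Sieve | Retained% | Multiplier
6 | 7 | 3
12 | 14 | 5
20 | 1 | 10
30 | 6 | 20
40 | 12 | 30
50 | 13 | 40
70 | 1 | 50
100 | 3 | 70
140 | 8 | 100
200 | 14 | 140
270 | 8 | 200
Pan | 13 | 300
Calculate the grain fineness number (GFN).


Formula: GFN = sum(pct * multiplier) / sum(pct)
sum(pct * multiplier) = 9621
sum(pct) = 100
GFN = 9621 / 100 = 96.21

Answer: 96.21


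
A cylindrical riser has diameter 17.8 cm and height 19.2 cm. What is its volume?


Formula: V = pi * (D/2)^2 * H  (cylinder volume)
Radius = D/2 = 17.8/2 = 8.9 cm
V = pi * 8.9^2 * 19.2 = 4777.8346 cm^3

4777.8346 cm^3


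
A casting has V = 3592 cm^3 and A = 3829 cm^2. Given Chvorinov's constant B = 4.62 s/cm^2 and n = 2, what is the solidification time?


Formula: t_s = B * (V/A)^n  (Chvorinov's rule, n=2)
Modulus M = V/A = 3592/3829 = 0.938104 cm
M^2 = 0.938104^2 = 0.880039 cm^2
t_s = 4.62 * 0.880039 = 4.0658 s

Answer: 4.0658 s


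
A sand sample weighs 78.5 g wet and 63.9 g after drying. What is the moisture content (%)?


Formula: MC = (W_wet - W_dry) / W_wet * 100
Water mass = 78.5 - 63.9 = 14.6 g
MC = 14.6 / 78.5 * 100 = 18.5987%


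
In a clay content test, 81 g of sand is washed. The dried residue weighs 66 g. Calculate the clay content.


Formula: Clay% = (W_total - W_washed) / W_total * 100
Clay mass = 81 - 66 = 15 g
Clay% = 15 / 81 * 100 = 18.5185%

Final answer: 18.5185%


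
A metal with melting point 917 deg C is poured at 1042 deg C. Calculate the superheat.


Formula: Superheat = T_pour - T_melt
Superheat = 1042 - 917 = 125 deg C

Final answer: 125 deg C


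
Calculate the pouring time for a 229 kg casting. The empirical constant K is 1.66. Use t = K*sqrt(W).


Formula: t = K * sqrt(W)
sqrt(W) = sqrt(229) = 15.13275
t = 1.66 * 15.13275 = 25.1204 s

Final answer: 25.1204 s


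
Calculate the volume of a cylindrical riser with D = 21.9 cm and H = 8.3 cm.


Formula: V = pi * (D/2)^2 * H  (cylinder volume)
Radius = D/2 = 21.9/2 = 10.95 cm
V = pi * 10.95^2 * 8.3 = 3126.4839 cm^3


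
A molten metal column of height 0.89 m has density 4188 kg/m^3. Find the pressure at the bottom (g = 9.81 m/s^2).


Formula: P = rho * g * h
rho * g = 4188 * 9.81 = 41084.28 N/m^3
P = 41084.28 * 0.89 = 36565.0092 Pa

36565.0092 Pa


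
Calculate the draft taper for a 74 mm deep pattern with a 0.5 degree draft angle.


Formula: taper = depth * tan(draft_angle)
tan(0.5 deg) = 0.0087269
taper = 74 mm * 0.0087269 = 0.6458 mm

Answer: 0.6458 mm


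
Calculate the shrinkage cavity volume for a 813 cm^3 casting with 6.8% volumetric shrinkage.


Formula: V_shrink = V_casting * shrinkage_pct / 100
V_shrink = 813 cm^3 * 6.8 / 100 = 55.2840 cm^3


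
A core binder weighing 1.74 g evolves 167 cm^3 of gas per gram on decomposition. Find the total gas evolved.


Formula: V_gas = W_binder * gas_evolution_rate
V = 1.74 g * 167 cm^3/g = 290.5800 cm^3


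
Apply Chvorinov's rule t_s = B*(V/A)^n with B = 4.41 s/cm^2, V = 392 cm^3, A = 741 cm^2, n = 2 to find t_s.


Formula: t_s = B * (V/A)^n  (Chvorinov's rule, n=2)
Modulus M = V/A = 392/741 = 0.529015 cm
M^2 = 0.529015^2 = 0.279857 cm^2
t_s = 4.41 * 0.279857 = 1.2342 s

Answer: 1.2342 s


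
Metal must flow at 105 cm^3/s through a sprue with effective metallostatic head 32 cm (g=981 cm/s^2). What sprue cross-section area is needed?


Formula: v = sqrt(2*g*h), A = Q/v
Velocity: v = sqrt(2 * 981 * 32) = sqrt(62784) = 250.5674 cm/s
Sprue area: A = Q / v = 105 / 250.5674 = 0.4190 cm^2

0.4190 cm^2


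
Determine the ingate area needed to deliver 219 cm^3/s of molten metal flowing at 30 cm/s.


Formula: A_ingate = Q / v  (continuity equation)
A = 219 cm^3/s / 30 cm/s = 7.3000 cm^2

Answer: 7.3000 cm^2


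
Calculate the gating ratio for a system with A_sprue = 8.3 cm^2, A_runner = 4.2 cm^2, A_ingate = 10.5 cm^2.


Sprue:Runner:Ingate = 1 : 4.2/8.3 : 10.5/8.3 = 1:0.51:1.27

1:0.51:1.27


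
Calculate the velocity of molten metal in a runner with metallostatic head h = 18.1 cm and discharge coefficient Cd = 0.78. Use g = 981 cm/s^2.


Formula: v = Cd * sqrt(2 * g * h)  (Torricelli with discharge coefficient)
2*g*h = 2 * 981 * 18.1 = 35512.2 cm^2/s^2
sqrt(35512.2) = 188.44681 cm/s
v = 0.78 * 188.44681 = 146.9885 cm/s

146.9885 cm/s


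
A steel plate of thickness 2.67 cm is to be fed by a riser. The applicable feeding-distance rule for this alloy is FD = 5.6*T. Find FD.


Formula: FD = 5.6 * T  (riser feeding-distance rule)
FD = 5.6 * 2.67 cm = 14.9520 cm


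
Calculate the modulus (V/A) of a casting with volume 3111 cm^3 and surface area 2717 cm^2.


Formula: Casting Modulus M = V / A
M = 3111 cm^3 / 2717 cm^2 = 1.1450 cm

Final answer: 1.1450 cm


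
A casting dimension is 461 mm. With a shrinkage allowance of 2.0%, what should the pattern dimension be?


Formula: L_pattern = L_casting * (1 + shrinkage_rate/100)
Shrinkage factor = 1 + 2.0/100 = 1.02
L_pattern = 461 mm * 1.02 = 470.2200 mm

Final answer: 470.2200 mm


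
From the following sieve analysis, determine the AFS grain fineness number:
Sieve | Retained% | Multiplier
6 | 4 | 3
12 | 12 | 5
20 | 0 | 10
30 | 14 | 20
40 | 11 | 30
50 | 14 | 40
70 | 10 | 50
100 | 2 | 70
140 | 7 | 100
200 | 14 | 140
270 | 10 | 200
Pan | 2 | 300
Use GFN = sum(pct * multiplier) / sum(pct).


Formula: GFN = sum(pct * multiplier) / sum(pct)
sum(pct * multiplier) = 7142
sum(pct) = 100
GFN = 7142 / 100 = 71.42

Final answer: 71.42


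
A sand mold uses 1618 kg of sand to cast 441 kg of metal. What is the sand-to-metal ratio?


Formula: Sand-to-Metal Ratio = W_sand / W_metal
Ratio = 1618 kg / 441 kg = 3.6689

3.6689


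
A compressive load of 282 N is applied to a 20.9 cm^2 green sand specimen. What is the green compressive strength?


Formula: Compressive Strength = Force / Area
Strength = 282 N / 20.9 cm^2 = 13.4928 N/cm^2

Final answer: 13.4928 N/cm^2


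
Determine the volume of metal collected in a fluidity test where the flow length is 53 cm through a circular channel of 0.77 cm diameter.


Formula: V = pi * (d/2)^2 * L  (cylinder volume)
Radius = 0.77/2 = 0.385 cm
V = pi * 0.385^2 * 53 = 24.6801 cm^3

24.6801 cm^3


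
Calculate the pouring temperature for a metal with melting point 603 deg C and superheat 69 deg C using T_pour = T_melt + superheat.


Formula: T_pour = T_melt + Superheat
T_pour = 603 + 69 = 672 deg C

672 deg C


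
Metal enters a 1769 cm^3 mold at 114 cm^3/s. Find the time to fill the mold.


Formula: t_fill = V_mold / Q_flow
t = 1769 cm^3 / 114 cm^3/s = 15.5175 s


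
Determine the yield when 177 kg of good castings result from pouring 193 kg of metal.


Formula: Casting Yield = (W_good / W_total) * 100
Yield = (177 kg / 193 kg) * 100 = 91.7098%

Answer: 91.7098%


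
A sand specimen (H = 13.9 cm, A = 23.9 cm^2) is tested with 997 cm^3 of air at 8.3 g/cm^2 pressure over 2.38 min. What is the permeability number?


Formula: Permeability Number P = (V * H) / (p * A * t)
Numerator: V * H = 997 * 13.9 = 13858.3
Denominator: p * A * t = 8.3 * 23.9 * 2.38 = 472.1206
P = 13858.3 / 472.1206 = 29.3533

Answer: 29.3533


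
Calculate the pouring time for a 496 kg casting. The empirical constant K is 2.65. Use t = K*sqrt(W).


Formula: t = K * sqrt(W)
sqrt(W) = sqrt(496) = 22.27106
t = 2.65 * 22.27106 = 59.0183 s

59.0183 s


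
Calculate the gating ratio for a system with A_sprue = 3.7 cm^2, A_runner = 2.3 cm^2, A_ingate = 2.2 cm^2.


Sprue:Runner:Ingate = 1 : 2.3/3.7 : 2.2/3.7 = 1:0.62:0.59


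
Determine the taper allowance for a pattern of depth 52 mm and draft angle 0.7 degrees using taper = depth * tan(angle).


Formula: taper = depth * tan(draft_angle)
tan(0.7 deg) = 0.0122179
taper = 52 mm * 0.0122179 = 0.6353 mm

Final answer: 0.6353 mm


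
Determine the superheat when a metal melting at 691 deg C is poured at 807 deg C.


Formula: Superheat = T_pour - T_melt
Superheat = 807 - 691 = 116 deg C

116 deg C


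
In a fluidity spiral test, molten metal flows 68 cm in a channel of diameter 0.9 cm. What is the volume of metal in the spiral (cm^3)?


Formula: V = pi * (d/2)^2 * L  (cylinder volume)
Radius = 0.9/2 = 0.45 cm
V = pi * 0.45^2 * 68 = 43.2597 cm^3


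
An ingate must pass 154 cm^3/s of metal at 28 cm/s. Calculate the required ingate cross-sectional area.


Formula: A_ingate = Q / v  (continuity equation)
A = 154 cm^3/s / 28 cm/s = 5.5000 cm^2


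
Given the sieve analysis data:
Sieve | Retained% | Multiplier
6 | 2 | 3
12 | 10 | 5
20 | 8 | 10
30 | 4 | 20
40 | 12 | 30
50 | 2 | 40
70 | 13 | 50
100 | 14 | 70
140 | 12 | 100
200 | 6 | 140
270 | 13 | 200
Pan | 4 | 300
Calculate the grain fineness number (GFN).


Formula: GFN = sum(pct * multiplier) / sum(pct)
sum(pct * multiplier) = 8126
sum(pct) = 100
GFN = 8126 / 100 = 81.26

Answer: 81.26


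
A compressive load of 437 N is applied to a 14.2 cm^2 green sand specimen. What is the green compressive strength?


Formula: Compressive Strength = Force / Area
Strength = 437 N / 14.2 cm^2 = 30.7746 N/cm^2

30.7746 N/cm^2


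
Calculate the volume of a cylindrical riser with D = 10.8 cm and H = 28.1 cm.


Formula: V = pi * (D/2)^2 * H  (cylinder volume)
Radius = D/2 = 10.8/2 = 5.4 cm
V = pi * 5.4^2 * 28.1 = 2574.2085 cm^3


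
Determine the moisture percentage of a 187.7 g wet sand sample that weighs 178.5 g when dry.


Formula: MC = (W_wet - W_dry) / W_wet * 100
Water mass = 187.7 - 178.5 = 9.2 g
MC = 9.2 / 187.7 * 100 = 4.9014%

Final answer: 4.9014%


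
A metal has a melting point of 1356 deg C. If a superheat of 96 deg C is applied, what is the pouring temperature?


Formula: T_pour = T_melt + Superheat
T_pour = 1356 + 96 = 1452 deg C

1452 deg C


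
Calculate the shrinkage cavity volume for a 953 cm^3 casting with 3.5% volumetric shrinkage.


Formula: V_shrink = V_casting * shrinkage_pct / 100
V_shrink = 953 cm^3 * 3.5 / 100 = 33.3550 cm^3

Answer: 33.3550 cm^3


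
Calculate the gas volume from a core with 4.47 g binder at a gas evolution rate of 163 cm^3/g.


Formula: V_gas = W_binder * gas_evolution_rate
V = 4.47 g * 163 cm^3/g = 728.6100 cm^3

728.6100 cm^3


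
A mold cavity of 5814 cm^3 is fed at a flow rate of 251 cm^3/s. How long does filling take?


Formula: t_fill = V_mold / Q_flow
t = 5814 cm^3 / 251 cm^3/s = 23.1633 s


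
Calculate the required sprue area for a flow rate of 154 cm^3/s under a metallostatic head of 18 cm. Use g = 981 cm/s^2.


Formula: v = sqrt(2*g*h), A = Q/v
Velocity: v = sqrt(2 * 981 * 18) = sqrt(35316) = 187.9255 cm/s
Sprue area: A = Q / v = 154 / 187.9255 = 0.8195 cm^2

0.8195 cm^2


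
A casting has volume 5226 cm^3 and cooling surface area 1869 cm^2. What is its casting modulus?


Formula: Casting Modulus M = V / A
M = 5226 cm^3 / 1869 cm^2 = 2.7961 cm


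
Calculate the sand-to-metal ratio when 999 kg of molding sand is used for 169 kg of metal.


Formula: Sand-to-Metal Ratio = W_sand / W_metal
Ratio = 999 kg / 169 kg = 5.9112


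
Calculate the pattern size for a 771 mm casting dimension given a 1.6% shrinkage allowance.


Formula: L_pattern = L_casting * (1 + shrinkage_rate/100)
Shrinkage factor = 1 + 1.6/100 = 1.016
L_pattern = 771 mm * 1.016 = 783.3360 mm

Answer: 783.3360 mm


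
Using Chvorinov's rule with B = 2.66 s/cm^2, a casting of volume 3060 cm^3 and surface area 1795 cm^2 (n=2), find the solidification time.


Formula: t_s = B * (V/A)^n  (Chvorinov's rule, n=2)
Modulus M = V/A = 3060/1795 = 1.704735 cm
M^2 = 1.704735^2 = 2.906121 cm^2
t_s = 2.66 * 2.906121 = 7.7303 s

7.7303 s


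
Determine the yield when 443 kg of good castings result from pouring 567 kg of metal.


Formula: Casting Yield = (W_good / W_total) * 100
Yield = (443 kg / 567 kg) * 100 = 78.1305%

78.1305%


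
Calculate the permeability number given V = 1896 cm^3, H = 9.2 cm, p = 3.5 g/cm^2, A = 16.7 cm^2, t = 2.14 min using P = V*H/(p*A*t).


Formula: Permeability Number P = (V * H) / (p * A * t)
Numerator: V * H = 1896 * 9.2 = 17443.2
Denominator: p * A * t = 3.5 * 16.7 * 2.14 = 125.083
P = 17443.2 / 125.083 = 139.4530


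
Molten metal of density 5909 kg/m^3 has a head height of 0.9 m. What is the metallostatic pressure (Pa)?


Formula: P = rho * g * h
rho * g = 5909 * 9.81 = 57967.29 N/m^3
P = 57967.29 * 0.9 = 52170.5610 Pa

Answer: 52170.5610 Pa


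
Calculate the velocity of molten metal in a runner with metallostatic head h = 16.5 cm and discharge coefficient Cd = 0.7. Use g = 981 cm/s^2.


Formula: v = Cd * sqrt(2 * g * h)  (Torricelli with discharge coefficient)
2*g*h = 2 * 981 * 16.5 = 32373.0 cm^2/s^2
sqrt(32373.0) = 179.92498 cm/s
v = 0.7 * 179.92498 = 125.9475 cm/s

Answer: 125.9475 cm/s


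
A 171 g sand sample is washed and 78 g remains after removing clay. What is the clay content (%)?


Formula: Clay% = (W_total - W_washed) / W_total * 100
Clay mass = 171 - 78 = 93 g
Clay% = 93 / 171 * 100 = 54.3860%


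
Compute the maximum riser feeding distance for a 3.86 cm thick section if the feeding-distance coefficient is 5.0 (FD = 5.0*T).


Formula: FD = 5.0 * T  (riser feeding-distance rule)
FD = 5.0 * 3.86 cm = 19.3000 cm

Answer: 19.3000 cm


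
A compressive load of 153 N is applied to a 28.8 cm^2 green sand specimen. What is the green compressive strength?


Formula: Compressive Strength = Force / Area
Strength = 153 N / 28.8 cm^2 = 5.3125 N/cm^2

Answer: 5.3125 N/cm^2


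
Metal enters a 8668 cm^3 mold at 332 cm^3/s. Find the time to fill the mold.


Formula: t_fill = V_mold / Q_flow
t = 8668 cm^3 / 332 cm^3/s = 26.1084 s


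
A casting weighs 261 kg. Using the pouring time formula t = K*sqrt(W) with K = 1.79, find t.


Formula: t = K * sqrt(W)
sqrt(W) = sqrt(261) = 16.15549
t = 1.79 * 16.15549 = 28.9183 s

Final answer: 28.9183 s


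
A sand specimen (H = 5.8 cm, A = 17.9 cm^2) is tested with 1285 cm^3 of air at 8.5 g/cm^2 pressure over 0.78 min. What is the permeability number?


Formula: Permeability Number P = (V * H) / (p * A * t)
Numerator: V * H = 1285 * 5.8 = 7453.0
Denominator: p * A * t = 8.5 * 17.9 * 0.78 = 118.677
P = 7453.0 / 118.677 = 62.8007


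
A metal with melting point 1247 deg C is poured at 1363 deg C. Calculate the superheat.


Formula: Superheat = T_pour - T_melt
Superheat = 1363 - 1247 = 116 deg C

Final answer: 116 deg C


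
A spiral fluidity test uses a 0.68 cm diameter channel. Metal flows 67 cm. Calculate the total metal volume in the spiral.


Formula: V = pi * (d/2)^2 * L  (cylinder volume)
Radius = 0.68/2 = 0.34 cm
V = pi * 0.34^2 * 67 = 24.3323 cm^3

Answer: 24.3323 cm^3


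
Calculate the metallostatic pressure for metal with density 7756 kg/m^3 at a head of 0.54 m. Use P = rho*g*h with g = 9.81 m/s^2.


Formula: P = rho * g * h
rho * g = 7756 * 9.81 = 76086.36 N/m^3
P = 76086.36 * 0.54 = 41086.6344 Pa

Final answer: 41086.6344 Pa


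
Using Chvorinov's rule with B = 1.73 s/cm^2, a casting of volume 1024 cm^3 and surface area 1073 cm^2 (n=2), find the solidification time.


Formula: t_s = B * (V/A)^n  (Chvorinov's rule, n=2)
Modulus M = V/A = 1024/1073 = 0.954334 cm
M^2 = 0.954334^2 = 0.910753 cm^2
t_s = 1.73 * 0.910753 = 1.5756 s

Answer: 1.5756 s


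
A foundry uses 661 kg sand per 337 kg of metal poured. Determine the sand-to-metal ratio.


Formula: Sand-to-Metal Ratio = W_sand / W_metal
Ratio = 661 kg / 337 kg = 1.9614


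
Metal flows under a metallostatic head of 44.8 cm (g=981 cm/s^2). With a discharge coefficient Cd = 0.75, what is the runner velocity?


Formula: v = Cd * sqrt(2 * g * h)  (Torricelli with discharge coefficient)
2*g*h = 2 * 981 * 44.8 = 87897.6 cm^2/s^2
sqrt(87897.6) = 296.47529 cm/s
v = 0.75 * 296.47529 = 222.3565 cm/s

Final answer: 222.3565 cm/s


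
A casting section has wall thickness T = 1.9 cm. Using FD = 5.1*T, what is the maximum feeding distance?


Formula: FD = 5.1 * T  (riser feeding-distance rule)
FD = 5.1 * 1.9 cm = 9.6900 cm

Final answer: 9.6900 cm


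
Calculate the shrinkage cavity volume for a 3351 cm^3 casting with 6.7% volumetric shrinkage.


Formula: V_shrink = V_casting * shrinkage_pct / 100
V_shrink = 3351 cm^3 * 6.7 / 100 = 224.5170 cm^3

224.5170 cm^3


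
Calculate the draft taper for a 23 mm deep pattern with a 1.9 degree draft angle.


Formula: taper = depth * tan(draft_angle)
tan(1.9 deg) = 0.0331734
taper = 23 mm * 0.0331734 = 0.7630 mm

0.7630 mm


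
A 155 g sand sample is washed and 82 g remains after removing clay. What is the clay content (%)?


Formula: Clay% = (W_total - W_washed) / W_total * 100
Clay mass = 155 - 82 = 73 g
Clay% = 73 / 155 * 100 = 47.0968%


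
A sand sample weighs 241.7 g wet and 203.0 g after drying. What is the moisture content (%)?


Formula: MC = (W_wet - W_dry) / W_wet * 100
Water mass = 241.7 - 203.0 = 38.7 g
MC = 38.7 / 241.7 * 100 = 16.0116%

Answer: 16.0116%


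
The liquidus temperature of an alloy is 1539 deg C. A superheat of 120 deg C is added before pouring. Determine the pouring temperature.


Formula: T_pour = T_melt + Superheat
T_pour = 1539 + 120 = 1659 deg C

1659 deg C


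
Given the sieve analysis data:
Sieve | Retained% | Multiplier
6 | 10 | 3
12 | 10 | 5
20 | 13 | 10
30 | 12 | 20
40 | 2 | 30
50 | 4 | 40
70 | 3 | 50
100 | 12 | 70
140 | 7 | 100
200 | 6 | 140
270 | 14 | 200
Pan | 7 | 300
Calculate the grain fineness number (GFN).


Formula: GFN = sum(pct * multiplier) / sum(pct)
sum(pct * multiplier) = 8100
sum(pct) = 100
GFN = 8100 / 100 = 81.00

81.00


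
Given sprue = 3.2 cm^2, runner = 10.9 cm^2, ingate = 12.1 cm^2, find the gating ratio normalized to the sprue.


Sprue:Runner:Ingate = 1 : 10.9/3.2 : 12.1/3.2 = 1:3.41:3.78

Answer: 1:3.41:3.78


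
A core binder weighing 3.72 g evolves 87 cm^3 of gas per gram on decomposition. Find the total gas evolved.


Formula: V_gas = W_binder * gas_evolution_rate
V = 3.72 g * 87 cm^3/g = 323.6400 cm^3

323.6400 cm^3


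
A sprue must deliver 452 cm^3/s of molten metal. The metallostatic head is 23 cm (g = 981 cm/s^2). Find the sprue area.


Formula: v = sqrt(2*g*h), A = Q/v
Velocity: v = sqrt(2 * 981 * 23) = sqrt(45126) = 212.4288 cm/s
Sprue area: A = Q / v = 452 / 212.4288 = 2.1278 cm^2

Answer: 2.1278 cm^2


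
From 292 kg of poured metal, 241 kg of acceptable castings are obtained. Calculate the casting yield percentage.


Formula: Casting Yield = (W_good / W_total) * 100
Yield = (241 kg / 292 kg) * 100 = 82.5342%

Answer: 82.5342%


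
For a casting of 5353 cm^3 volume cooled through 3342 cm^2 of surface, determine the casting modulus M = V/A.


Formula: Casting Modulus M = V / A
M = 5353 cm^3 / 3342 cm^2 = 1.6017 cm


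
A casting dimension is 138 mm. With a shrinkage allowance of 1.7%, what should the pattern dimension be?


Formula: L_pattern = L_casting * (1 + shrinkage_rate/100)
Shrinkage factor = 1 + 1.7/100 = 1.017
L_pattern = 138 mm * 1.017 = 140.3460 mm

140.3460 mm


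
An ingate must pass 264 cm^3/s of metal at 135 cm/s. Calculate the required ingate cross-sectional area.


Formula: A_ingate = Q / v  (continuity equation)
A = 264 cm^3/s / 135 cm/s = 1.9556 cm^2


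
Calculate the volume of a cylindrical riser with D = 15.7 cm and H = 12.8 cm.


Formula: V = pi * (D/2)^2 * H  (cylinder volume)
Radius = D/2 = 15.7/2 = 7.85 cm
V = pi * 7.85^2 * 12.8 = 2477.9878 cm^3

Answer: 2477.9878 cm^3


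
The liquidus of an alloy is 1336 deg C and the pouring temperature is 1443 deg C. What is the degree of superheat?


Formula: Superheat = T_pour - T_melt
Superheat = 1443 - 1336 = 107 deg C

Final answer: 107 deg C


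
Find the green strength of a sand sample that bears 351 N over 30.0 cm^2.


Formula: Compressive Strength = Force / Area
Strength = 351 N / 30.0 cm^2 = 11.7000 N/cm^2

11.7000 N/cm^2


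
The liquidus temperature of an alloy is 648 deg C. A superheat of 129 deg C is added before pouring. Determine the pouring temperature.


Formula: T_pour = T_melt + Superheat
T_pour = 648 + 129 = 777 deg C

Answer: 777 deg C


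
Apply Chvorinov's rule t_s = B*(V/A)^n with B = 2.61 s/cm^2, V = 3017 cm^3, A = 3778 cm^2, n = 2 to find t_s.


Formula: t_s = B * (V/A)^n  (Chvorinov's rule, n=2)
Modulus M = V/A = 3017/3778 = 0.798571 cm
M^2 = 0.798571^2 = 0.637716 cm^2
t_s = 2.61 * 0.637716 = 1.6644 s

1.6644 s


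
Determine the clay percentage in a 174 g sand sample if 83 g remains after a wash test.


Formula: Clay% = (W_total - W_washed) / W_total * 100
Clay mass = 174 - 83 = 91 g
Clay% = 91 / 174 * 100 = 52.2989%


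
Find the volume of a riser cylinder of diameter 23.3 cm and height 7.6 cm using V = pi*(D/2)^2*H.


Formula: V = pi * (D/2)^2 * H  (cylinder volume)
Radius = D/2 = 23.3/2 = 11.65 cm
V = pi * 11.65^2 * 7.6 = 3240.5245 cm^3

Final answer: 3240.5245 cm^3


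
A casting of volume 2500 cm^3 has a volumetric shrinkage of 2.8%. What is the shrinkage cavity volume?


Formula: V_shrink = V_casting * shrinkage_pct / 100
V_shrink = 2500 cm^3 * 2.8 / 100 = 70.0000 cm^3


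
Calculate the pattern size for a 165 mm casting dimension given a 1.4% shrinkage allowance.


Formula: L_pattern = L_casting * (1 + shrinkage_rate/100)
Shrinkage factor = 1 + 1.4/100 = 1.014
L_pattern = 165 mm * 1.014 = 167.3100 mm

Answer: 167.3100 mm


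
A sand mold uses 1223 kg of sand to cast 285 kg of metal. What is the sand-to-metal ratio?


Formula: Sand-to-Metal Ratio = W_sand / W_metal
Ratio = 1223 kg / 285 kg = 4.2912


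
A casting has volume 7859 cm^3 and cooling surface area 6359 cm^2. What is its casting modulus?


Formula: Casting Modulus M = V / A
M = 7859 cm^3 / 6359 cm^2 = 1.2359 cm

1.2359 cm


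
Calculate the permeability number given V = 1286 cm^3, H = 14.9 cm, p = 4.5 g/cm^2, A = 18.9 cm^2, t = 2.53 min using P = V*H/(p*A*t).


Formula: Permeability Number P = (V * H) / (p * A * t)
Numerator: V * H = 1286 * 14.9 = 19161.4
Denominator: p * A * t = 4.5 * 18.9 * 2.53 = 215.1765
P = 19161.4 / 215.1765 = 89.0497

Final answer: 89.0497


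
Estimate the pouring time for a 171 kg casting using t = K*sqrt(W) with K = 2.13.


Formula: t = K * sqrt(W)
sqrt(W) = sqrt(171) = 13.07670
t = 2.13 * 13.07670 = 27.8534 s


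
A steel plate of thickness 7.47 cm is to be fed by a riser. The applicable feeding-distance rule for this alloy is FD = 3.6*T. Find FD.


Formula: FD = 3.6 * T  (riser feeding-distance rule)
FD = 3.6 * 7.47 cm = 26.8920 cm

Final answer: 26.8920 cm


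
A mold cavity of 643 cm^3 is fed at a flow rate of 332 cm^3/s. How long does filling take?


Formula: t_fill = V_mold / Q_flow
t = 643 cm^3 / 332 cm^3/s = 1.9367 s


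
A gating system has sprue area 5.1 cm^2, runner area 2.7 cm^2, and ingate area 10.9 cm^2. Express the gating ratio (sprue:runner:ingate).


Sprue:Runner:Ingate = 1 : 2.7/5.1 : 10.9/5.1 = 1:0.53:2.14

1:0.53:2.14


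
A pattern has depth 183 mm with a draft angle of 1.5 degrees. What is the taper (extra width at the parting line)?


Formula: taper = depth * tan(draft_angle)
tan(1.5 deg) = 0.0261859
taper = 183 mm * 0.0261859 = 4.7920 mm


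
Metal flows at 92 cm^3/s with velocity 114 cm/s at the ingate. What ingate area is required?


Formula: A_ingate = Q / v  (continuity equation)
A = 92 cm^3/s / 114 cm/s = 0.8070 cm^2

Final answer: 0.8070 cm^2


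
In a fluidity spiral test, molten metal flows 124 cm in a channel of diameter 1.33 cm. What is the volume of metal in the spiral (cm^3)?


Formula: V = pi * (d/2)^2 * L  (cylinder volume)
Radius = 1.33/2 = 0.665 cm
V = pi * 0.665^2 * 124 = 172.2721 cm^3


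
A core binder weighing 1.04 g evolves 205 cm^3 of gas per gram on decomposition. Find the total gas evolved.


Formula: V_gas = W_binder * gas_evolution_rate
V = 1.04 g * 205 cm^3/g = 213.2000 cm^3


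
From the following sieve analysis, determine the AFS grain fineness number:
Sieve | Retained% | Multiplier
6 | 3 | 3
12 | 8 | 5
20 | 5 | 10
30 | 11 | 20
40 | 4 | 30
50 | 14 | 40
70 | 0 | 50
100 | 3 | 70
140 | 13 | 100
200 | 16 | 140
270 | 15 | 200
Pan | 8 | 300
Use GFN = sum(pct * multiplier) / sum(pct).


Formula: GFN = sum(pct * multiplier) / sum(pct)
sum(pct * multiplier) = 10149
sum(pct) = 100
GFN = 10149 / 100 = 101.49


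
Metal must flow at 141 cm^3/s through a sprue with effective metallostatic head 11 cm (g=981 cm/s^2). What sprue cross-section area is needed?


Formula: v = sqrt(2*g*h), A = Q/v
Velocity: v = sqrt(2 * 981 * 11) = sqrt(21582) = 146.9081 cm/s
Sprue area: A = Q / v = 141 / 146.9081 = 0.9598 cm^2

Answer: 0.9598 cm^2


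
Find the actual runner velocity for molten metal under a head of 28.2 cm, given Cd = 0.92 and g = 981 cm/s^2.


Formula: v = Cd * sqrt(2 * g * h)  (Torricelli with discharge coefficient)
2*g*h = 2 * 981 * 28.2 = 55328.4 cm^2/s^2
sqrt(55328.4) = 235.21990 cm/s
v = 0.92 * 235.21990 = 216.4023 cm/s

Final answer: 216.4023 cm/s


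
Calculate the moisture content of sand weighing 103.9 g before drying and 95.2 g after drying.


Formula: MC = (W_wet - W_dry) / W_wet * 100
Water mass = 103.9 - 95.2 = 8.7 g
MC = 8.7 / 103.9 * 100 = 8.3734%

Answer: 8.3734%


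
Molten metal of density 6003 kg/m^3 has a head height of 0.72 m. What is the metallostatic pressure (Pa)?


Formula: P = rho * g * h
rho * g = 6003 * 9.81 = 58889.43 N/m^3
P = 58889.43 * 0.72 = 42400.3896 Pa

Final answer: 42400.3896 Pa


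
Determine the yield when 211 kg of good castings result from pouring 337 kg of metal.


Formula: Casting Yield = (W_good / W_total) * 100
Yield = (211 kg / 337 kg) * 100 = 62.6113%

Final answer: 62.6113%


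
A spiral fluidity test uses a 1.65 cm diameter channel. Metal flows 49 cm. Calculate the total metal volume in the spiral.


Formula: V = pi * (d/2)^2 * L  (cylinder volume)
Radius = 1.65/2 = 0.825 cm
V = pi * 0.825^2 * 49 = 104.7741 cm^3

104.7741 cm^3


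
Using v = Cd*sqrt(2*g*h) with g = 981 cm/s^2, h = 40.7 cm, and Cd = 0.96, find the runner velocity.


Formula: v = Cd * sqrt(2 * g * h)  (Torricelli with discharge coefficient)
2*g*h = 2 * 981 * 40.7 = 79853.4 cm^2/s^2
sqrt(79853.4) = 282.58344 cm/s
v = 0.96 * 282.58344 = 271.2801 cm/s


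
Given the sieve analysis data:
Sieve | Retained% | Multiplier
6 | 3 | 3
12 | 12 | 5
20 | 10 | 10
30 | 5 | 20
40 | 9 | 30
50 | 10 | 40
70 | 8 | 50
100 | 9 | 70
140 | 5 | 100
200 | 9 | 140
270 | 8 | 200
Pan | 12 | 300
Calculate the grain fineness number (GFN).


Formula: GFN = sum(pct * multiplier) / sum(pct)
sum(pct * multiplier) = 8929
sum(pct) = 100
GFN = 8929 / 100 = 89.29


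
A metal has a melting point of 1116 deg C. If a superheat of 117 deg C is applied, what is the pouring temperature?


Formula: T_pour = T_melt + Superheat
T_pour = 1116 + 117 = 1233 deg C


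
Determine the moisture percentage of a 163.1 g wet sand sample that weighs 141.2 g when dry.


Formula: MC = (W_wet - W_dry) / W_wet * 100
Water mass = 163.1 - 141.2 = 21.9 g
MC = 21.9 / 163.1 * 100 = 13.4273%

13.4273%


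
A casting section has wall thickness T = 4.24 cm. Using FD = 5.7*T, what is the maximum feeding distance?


Formula: FD = 5.7 * T  (riser feeding-distance rule)
FD = 5.7 * 4.24 cm = 24.1680 cm


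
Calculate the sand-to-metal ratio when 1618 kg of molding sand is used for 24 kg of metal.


Formula: Sand-to-Metal Ratio = W_sand / W_metal
Ratio = 1618 kg / 24 kg = 67.4167

Final answer: 67.4167


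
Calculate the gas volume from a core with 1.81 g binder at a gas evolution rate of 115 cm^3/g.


Formula: V_gas = W_binder * gas_evolution_rate
V = 1.81 g * 115 cm^3/g = 208.1500 cm^3

208.1500 cm^3


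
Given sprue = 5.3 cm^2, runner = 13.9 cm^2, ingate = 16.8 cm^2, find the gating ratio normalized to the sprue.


Sprue:Runner:Ingate = 1 : 13.9/5.3 : 16.8/5.3 = 1:2.62:3.17

Answer: 1:2.62:3.17


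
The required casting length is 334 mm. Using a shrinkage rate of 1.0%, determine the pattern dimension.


Formula: L_pattern = L_casting * (1 + shrinkage_rate/100)
Shrinkage factor = 1 + 1.0/100 = 1.01
L_pattern = 334 mm * 1.01 = 337.3400 mm


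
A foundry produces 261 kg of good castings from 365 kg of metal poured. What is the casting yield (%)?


Formula: Casting Yield = (W_good / W_total) * 100
Yield = (261 kg / 365 kg) * 100 = 71.5068%


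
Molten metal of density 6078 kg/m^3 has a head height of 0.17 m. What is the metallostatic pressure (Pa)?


Formula: P = rho * g * h
rho * g = 6078 * 9.81 = 59625.18 N/m^3
P = 59625.18 * 0.17 = 10136.2806 Pa

10136.2806 Pa


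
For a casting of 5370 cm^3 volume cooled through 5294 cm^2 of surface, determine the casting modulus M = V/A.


Formula: Casting Modulus M = V / A
M = 5370 cm^3 / 5294 cm^2 = 1.0144 cm

Answer: 1.0144 cm
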